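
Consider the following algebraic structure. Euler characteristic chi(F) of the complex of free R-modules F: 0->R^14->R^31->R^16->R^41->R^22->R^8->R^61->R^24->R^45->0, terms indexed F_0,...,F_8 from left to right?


chi = sum (-1)^i * rank:
(-1)^0*14=14
(-1)^1*31=-31
(-1)^2*16=16
(-1)^3*41=-41
(-1)^4*22=22
(-1)^5*8=-8
(-1)^6*61=61
(-1)^7*24=-24
(-1)^8*45=45
chi=54


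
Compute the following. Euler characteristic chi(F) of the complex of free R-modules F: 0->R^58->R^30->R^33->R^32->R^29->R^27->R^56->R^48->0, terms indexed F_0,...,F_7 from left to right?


chi = sum (-1)^i * rank:
(-1)^0*58=58
(-1)^1*30=-30
(-1)^2*33=33
(-1)^3*32=-32
(-1)^4*29=29
(-1)^5*27=-27
(-1)^6*56=56
(-1)^7*48=-48
chi=39


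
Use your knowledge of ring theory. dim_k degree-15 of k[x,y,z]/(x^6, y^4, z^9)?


Need i<6, j<4, k<9 with i+j+k=15.
For each i, j ranges over max(0,15-i-8)..min(3,15-i):
  i=0: j in [7,3] -> 0
  i=1: j in [6,3] -> 0
  i=2: j in [5,3] -> 0
  i=3: j in [4,3] -> 0
  i=4: j in [3,3] -> 1
  i=5: j in [2,3] -> 2
H(15) = 0+0+0+0+1+2 = 3


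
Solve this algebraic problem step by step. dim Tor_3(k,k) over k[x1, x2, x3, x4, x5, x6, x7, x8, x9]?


Koszul: C(n,i)=C(9,3)=84


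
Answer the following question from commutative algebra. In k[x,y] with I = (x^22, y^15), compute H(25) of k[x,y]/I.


k[x,y], I = (x^22, y^15), d = 25
Need i < 22 and d-i < 15.
Range: 11 <= i <= 21.
H(25) = 11


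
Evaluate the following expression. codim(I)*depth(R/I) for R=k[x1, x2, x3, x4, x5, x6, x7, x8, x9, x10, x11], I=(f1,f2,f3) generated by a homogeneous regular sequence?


codim=3, depth=dim(R/I)=11-3=8
Product=3*8=24


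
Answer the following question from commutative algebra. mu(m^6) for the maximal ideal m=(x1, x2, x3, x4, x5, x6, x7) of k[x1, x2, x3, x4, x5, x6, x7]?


Graded Nakayama: mu(m^d) = dim_k (m^d/m^(d+1)) = #degree-6 monomials in 7 vars
C(n+d-1,d)=C(12,6)=924


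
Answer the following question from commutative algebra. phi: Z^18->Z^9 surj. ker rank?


rank(ker) = 18-9 = 9


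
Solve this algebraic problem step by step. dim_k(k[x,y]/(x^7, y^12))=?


Basis: x^i*y^j, i<7, j<12
7*12=84


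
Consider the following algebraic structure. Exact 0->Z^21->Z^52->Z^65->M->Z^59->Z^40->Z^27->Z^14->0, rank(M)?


Alt sum=0:
(-1)^0*21 + (-1)^1*52 + (-1)^2*65 + (-1)^3*? + (-1)^4*59 + (-1)^5*40 + (-1)^6*27 + (-1)^7*14=0
rank(M)=66


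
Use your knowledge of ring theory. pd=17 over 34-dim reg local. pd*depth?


pd+depth=34
depth=34-17=17
pd*depth=17*17=289


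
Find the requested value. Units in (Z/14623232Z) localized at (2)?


Local ring = Z/512Z.
phi(512) = 2^8*(2-1) = 256


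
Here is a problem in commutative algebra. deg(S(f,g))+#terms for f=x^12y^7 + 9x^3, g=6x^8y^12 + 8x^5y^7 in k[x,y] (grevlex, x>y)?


LT(f)=x^12y^7, LT(g)=6x^8y^12
lcm(LM)=x^12y^12
S(f,g) (scaled by 6 to clear denominators) = 6y^5*f - x^4*g = -8x^9y^7 + 54x^3y^5
2 terms, deg 16.
16+2=18


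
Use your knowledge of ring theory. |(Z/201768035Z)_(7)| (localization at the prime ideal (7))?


7-primary part: 201768035=7^9*5
Size=7^9=40353607


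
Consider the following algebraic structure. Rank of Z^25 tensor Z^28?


rank(M(x)N) = rank(M)*rank(N)
25*28 = 700


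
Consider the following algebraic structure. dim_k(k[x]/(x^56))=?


Basis: 1,x,...,x^55
dim=56


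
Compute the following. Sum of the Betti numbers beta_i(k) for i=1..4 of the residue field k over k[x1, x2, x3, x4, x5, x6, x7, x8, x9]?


Koszul resolution: beta_i(k)=C(n,i), n=9
C(9,1)=9, C(9,2)=36, C(9,3)=84, C(9,4)=126
Sum=255


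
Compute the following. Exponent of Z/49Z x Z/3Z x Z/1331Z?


Exponent = lcm of the cyclic orders; pairwise coprime => product.
7^2*3^1*11^3=49*3*1331=195657


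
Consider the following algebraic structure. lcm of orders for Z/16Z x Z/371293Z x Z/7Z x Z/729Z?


Exponent = lcm of the cyclic orders; pairwise coprime => product.
2^4*13^5*7^1*3^6=16*371293*7*729=30315330864


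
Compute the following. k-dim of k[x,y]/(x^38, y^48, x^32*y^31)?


k[x,y]/I, I = (x^38, y^48, x^32*y^31)
Rect: 38x48=1824. Corner: (38-32)x(48-31)=102.
dim = 1824-102 = 1722


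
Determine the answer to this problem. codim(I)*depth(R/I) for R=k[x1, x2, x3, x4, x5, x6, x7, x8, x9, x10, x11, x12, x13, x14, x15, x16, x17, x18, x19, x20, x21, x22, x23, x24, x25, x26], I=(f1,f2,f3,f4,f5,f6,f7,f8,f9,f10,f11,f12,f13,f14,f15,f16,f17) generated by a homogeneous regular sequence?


codim=17, depth=dim(R/I)=26-17=9
Product=17*9=153


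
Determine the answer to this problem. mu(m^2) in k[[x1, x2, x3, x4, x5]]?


C(n+d-1,d)=C(6,2)=15


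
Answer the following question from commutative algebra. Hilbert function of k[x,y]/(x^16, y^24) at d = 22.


k[x,y], I = (x^16, y^24), d = 22
Need i < 16 and d-i < 24.
Range: 0 <= i <= 15.
H(22) = 16


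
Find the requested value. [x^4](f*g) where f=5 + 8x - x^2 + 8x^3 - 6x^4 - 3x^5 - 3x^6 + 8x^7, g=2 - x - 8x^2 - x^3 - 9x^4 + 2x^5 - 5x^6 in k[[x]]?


[x^4] = sum a_i*b_j, i+j=4
  5*-9=-45
  8*-1=-8
  -1*-8=8
  8*-1=-8
  -6*2=-12
Sum=-65


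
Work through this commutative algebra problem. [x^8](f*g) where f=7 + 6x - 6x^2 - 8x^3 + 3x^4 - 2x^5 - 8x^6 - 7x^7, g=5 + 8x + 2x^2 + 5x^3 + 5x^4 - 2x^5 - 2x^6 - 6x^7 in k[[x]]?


[x^8] = sum a_i*b_j, i+j=8
  6*-6=-36
  -6*-2=12
  -8*-2=16
  3*5=15
  -2*5=-10
  -8*2=-16
  -7*8=-56
Sum=-75


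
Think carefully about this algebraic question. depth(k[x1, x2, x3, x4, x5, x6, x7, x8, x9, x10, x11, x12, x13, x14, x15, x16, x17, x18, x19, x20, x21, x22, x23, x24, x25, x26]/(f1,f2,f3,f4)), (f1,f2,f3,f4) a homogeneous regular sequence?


depth(R)=26
depth(R/I)=26-4=22


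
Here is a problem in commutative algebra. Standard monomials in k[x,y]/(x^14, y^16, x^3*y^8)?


k[x,y]/I, I = (x^14, y^16, x^3*y^8)
Rect: 14x16=224. Corner: (14-3)x(16-8)=88.
dim = 224-88 = 136


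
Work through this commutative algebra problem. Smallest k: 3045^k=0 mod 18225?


3045^k mod 18225:
k=1: 3045
k=2: 13725
k=3: 2700
k=4: 2025
k=5: 6075
k=6: 0
First zero at k = 6


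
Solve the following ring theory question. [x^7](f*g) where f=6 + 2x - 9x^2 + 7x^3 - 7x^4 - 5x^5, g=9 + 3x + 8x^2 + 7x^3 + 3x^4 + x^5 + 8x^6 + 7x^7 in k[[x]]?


[x^7] = sum a_i*b_j, i+j=7
  6*7=42
  2*8=16
  -9*1=-9
  7*3=21
  -7*7=-49
  -5*8=-40
Sum=-19


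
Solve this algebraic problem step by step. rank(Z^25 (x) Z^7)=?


rank(M(x)N) = rank(M)*rank(N)
25*7 = 175


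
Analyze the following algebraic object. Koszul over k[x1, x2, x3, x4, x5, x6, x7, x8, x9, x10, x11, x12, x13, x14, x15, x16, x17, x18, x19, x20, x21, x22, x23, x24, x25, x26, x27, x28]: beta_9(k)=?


C(n,i)=C(28,9)=6906900


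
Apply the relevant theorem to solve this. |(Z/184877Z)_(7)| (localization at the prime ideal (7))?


7-primary part: 184877=7^5*11
Size=7^5=16807


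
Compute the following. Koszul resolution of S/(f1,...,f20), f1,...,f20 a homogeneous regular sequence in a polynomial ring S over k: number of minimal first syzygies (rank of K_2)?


Regular sequence => Koszul complex is the minimal free resolution.
Syz_1 minimally generated by Koszul relations f_i*e_j - f_j*e_i (i<j): mu(Syz_1) = beta_2 = C(m,2) = m(m-1)/2
m=20
20*19/2 = 190


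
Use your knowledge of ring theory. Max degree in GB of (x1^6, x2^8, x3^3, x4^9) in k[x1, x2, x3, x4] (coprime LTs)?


Pure powers, coprime LTs => already GB.
Degrees: 6, 8, 3, 9
Max=9


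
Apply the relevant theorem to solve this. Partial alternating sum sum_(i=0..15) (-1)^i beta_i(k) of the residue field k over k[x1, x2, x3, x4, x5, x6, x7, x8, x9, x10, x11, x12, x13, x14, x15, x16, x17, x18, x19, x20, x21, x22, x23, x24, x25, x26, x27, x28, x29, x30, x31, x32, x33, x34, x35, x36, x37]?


Koszul resolution: beta_i(k)=C(n,i), n=37
sum_(i=0..p) (-1)^i C(n,i) = (-1)^p C(n-1,p)
(-1)^15*C(36,15) = (-1)^15*5567902560 = -5567902560


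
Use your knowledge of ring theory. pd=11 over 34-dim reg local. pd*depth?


pd+depth=34
depth=34-11=23
pd*depth=11*23=253


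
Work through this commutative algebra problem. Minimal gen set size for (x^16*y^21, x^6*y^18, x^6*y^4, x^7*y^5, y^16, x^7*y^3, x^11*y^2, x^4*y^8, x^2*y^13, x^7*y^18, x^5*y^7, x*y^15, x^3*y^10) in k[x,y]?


Remove redundant (divisible by others).
x^7*y^18 redundant.
x^7*y^5 redundant.
x^16*y^21 redundant.
x^6*y^18 redundant.
Min: x^11*y^2, x^7*y^3, x^6*y^4, x^5*y^7, x^4*y^8, x^3*y^10, x^2*y^13, x*y^15, y^16
Count=9


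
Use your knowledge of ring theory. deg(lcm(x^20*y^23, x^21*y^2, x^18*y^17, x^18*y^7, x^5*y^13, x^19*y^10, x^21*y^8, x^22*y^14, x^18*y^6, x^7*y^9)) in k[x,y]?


lcm = componentwise max:
x: max(20,21,18,18,5,19,21,22,18,7)=22
y: max(23,2,17,7,13,10,8,14,6,9)=23
Total=22+23=45


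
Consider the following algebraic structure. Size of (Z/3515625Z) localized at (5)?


5-primary part: 3515625=5^8*9
Size=5^8=390625


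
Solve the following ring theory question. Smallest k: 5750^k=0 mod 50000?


5750^k mod 50000:
k=1: 5750
k=2: 12500
k=3: 25000
k=4: 0
First zero at k = 4


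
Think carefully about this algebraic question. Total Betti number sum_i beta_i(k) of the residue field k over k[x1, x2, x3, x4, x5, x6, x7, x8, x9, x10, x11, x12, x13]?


Koszul resolution: beta_i(k)=C(n,i), n=13
sum_i C(13,i) = 2^13 = 8192


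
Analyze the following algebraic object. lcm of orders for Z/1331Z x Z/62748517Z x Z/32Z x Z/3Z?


Exponent = lcm of the cyclic orders; pairwise coprime => product.
11^3*13^7*2^5*3^1=1331*62748517*32*3=8017754508192


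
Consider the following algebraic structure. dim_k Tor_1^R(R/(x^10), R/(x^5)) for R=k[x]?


Tor_1(R/I,R/J)=(I cap J)/IJ=(x^10)/(x^15)
dim=15-10=min(10,5)=5


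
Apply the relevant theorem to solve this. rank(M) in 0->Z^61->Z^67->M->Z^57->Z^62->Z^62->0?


Alt sum=0:
(-1)^0*61 + (-1)^1*67 + (-1)^2*? + (-1)^3*57 + (-1)^4*62 + (-1)^5*62=0
rank(M)=63


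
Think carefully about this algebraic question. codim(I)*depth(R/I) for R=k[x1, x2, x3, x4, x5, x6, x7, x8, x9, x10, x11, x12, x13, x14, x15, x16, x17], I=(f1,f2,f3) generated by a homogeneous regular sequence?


codim=3, depth=dim(R/I)=17-3=14
Product=3*14=42


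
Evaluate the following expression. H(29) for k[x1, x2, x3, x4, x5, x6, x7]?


C(d+n-1,n-1)=C(35,6)=1623160


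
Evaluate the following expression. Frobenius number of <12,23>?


gcd(12,23)=1 => F=ab-a-b=12*23-12-23=276-35=241


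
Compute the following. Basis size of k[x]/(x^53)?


Basis: 1,x,...,x^52
dim=53


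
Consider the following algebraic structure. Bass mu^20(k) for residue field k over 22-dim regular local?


C(n,i)=C(22,20)=231


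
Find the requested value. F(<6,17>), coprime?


gcd(6,17)=1 => F=ab-a-b=6*17-6-17=102-23=79


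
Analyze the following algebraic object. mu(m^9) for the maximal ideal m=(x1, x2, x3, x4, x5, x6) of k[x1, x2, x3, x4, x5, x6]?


Graded Nakayama: mu(m^d) = dim_k (m^d/m^(d+1)) = #degree-9 monomials in 6 vars
C(n+d-1,d)=C(14,9)=2002


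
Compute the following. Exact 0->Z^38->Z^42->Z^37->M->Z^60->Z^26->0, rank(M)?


Alt sum=0:
(-1)^0*38 + (-1)^1*42 + (-1)^2*37 + (-1)^3*? + (-1)^4*60 + (-1)^5*26=0
rank(M)=67


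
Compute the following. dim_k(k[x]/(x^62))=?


Basis: 1,x,...,x^61
dim=62


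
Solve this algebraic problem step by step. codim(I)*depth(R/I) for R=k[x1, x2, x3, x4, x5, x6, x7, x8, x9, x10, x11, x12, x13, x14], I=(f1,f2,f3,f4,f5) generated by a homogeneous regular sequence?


codim=5, depth=dim(R/I)=14-5=9
Product=5*9=45


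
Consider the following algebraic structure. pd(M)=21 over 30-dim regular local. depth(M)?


pd+depth=depth(R)=30
depth=30-21=9


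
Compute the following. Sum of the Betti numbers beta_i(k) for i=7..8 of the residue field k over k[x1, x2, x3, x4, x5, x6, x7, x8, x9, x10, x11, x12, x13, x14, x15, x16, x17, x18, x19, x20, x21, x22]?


Koszul resolution: beta_i(k)=C(n,i), n=22
C(22,7)=170544, C(22,8)=319770
Sum=490314


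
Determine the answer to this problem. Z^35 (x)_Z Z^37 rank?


rank(M(x)N) = rank(M)*rank(N)
35*37 = 1295


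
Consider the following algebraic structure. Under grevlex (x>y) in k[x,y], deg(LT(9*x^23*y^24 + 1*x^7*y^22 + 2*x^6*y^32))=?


LT: 9*x^23*y^24
deg_x=23, deg_y=24
Total=23+24=47


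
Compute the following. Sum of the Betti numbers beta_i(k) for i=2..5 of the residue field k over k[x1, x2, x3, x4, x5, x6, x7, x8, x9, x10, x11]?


Koszul resolution: beta_i(k)=C(n,i), n=11
C(11,2)=55, C(11,3)=165, C(11,4)=330, C(11,5)=462
Sum=1012


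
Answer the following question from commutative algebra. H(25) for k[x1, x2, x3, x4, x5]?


C(d+n-1,n-1)=C(29,4)=23751


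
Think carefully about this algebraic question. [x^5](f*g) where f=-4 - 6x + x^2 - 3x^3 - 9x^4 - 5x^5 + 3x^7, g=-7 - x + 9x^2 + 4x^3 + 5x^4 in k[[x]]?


[x^5] = sum a_i*b_j, i+j=5
  -6*5=-30
  1*4=4
  -3*9=-27
  -9*-1=9
  -5*-7=35
Sum=-9


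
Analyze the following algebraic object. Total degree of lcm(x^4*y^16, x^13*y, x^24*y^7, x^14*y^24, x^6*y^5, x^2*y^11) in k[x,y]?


lcm = componentwise max:
x: max(4,13,24,14,6,2)=24
y: max(16,1,7,24,5,11)=24
Total=24+24=48


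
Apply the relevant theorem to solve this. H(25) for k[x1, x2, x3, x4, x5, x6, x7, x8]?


C(d+n-1,n-1)=C(32,7)=3365856


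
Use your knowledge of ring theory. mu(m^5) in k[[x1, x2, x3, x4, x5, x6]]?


C(n+d-1,d)=C(10,5)=252


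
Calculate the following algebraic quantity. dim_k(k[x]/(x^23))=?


Basis: 1,x,...,x^22
dim=23


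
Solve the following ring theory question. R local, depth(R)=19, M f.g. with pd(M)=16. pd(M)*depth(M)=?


pd+depth=19
depth=19-16=3
pd*depth=16*3=48


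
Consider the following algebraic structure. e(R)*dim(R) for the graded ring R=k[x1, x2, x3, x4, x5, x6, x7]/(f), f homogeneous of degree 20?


e(R)=deg(f)=20, dim(R)=7-1=6
e*dim=20*6=120


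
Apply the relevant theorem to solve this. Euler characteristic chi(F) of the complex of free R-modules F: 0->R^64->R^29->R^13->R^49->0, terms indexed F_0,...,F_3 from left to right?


chi = sum (-1)^i * rank:
(-1)^0*64=64
(-1)^1*29=-29
(-1)^2*13=13
(-1)^3*49=-49
chi=-1


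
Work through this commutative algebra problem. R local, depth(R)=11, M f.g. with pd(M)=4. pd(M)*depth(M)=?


pd+depth=11
depth=11-4=7
pd*depth=4*7=28


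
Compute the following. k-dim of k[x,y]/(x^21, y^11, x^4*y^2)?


k[x,y]/I, I = (x^21, y^11, x^4*y^2)
Rect: 21x11=231. Corner: (21-4)x(11-2)=153.
dim = 231-153 = 78


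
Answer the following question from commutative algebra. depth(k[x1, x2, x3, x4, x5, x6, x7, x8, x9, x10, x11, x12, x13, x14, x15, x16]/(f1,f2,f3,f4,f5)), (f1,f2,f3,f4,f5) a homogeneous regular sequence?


depth(R)=16
depth(R/I)=16-5=11


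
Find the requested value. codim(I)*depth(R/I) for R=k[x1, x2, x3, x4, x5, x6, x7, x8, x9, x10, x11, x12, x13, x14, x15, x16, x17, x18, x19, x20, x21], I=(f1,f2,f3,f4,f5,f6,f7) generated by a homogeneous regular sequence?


codim=7, depth=dim(R/I)=21-7=14
Product=7*14=98


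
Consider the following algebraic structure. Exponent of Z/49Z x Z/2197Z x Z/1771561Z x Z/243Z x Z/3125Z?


Exponent = lcm of the cyclic orders; pairwise coprime => product.
7^2*13^3*11^6*3^5*5^5=49*2197*1771561*243*3125=144823334652871875


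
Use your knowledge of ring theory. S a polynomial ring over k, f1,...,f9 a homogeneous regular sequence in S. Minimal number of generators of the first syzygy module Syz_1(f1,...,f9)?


Regular sequence => Koszul complex is the minimal free resolution.
Syz_1 minimally generated by Koszul relations f_i*e_j - f_j*e_i (i<j): mu(Syz_1) = beta_2 = C(m,2) = m(m-1)/2
m=9
9*8/2 = 36


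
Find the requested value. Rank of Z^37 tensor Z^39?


rank(M(x)N) = rank(M)*rank(N)
37*39 = 1443


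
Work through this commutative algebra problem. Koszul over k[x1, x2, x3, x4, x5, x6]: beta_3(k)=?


C(n,i)=C(6,3)=20


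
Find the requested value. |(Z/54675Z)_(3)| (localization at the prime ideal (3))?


3-primary part: 54675=3^7*25
Size=3^7=2187


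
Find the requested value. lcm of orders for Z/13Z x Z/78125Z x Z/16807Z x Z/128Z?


Exponent = lcm of the cyclic orders; pairwise coprime => product.
13^1*5^7*7^5*2^7=13*78125*16807*128=2184910000000


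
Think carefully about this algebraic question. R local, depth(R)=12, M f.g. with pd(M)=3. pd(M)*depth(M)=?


pd+depth=12
depth=12-3=9
pd*depth=3*9=27


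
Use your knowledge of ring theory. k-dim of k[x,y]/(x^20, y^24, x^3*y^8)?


k[x,y]/I, I = (x^20, y^24, x^3*y^8)
Rect: 20x24=480. Corner: (20-3)x(24-8)=272.
dim = 480-272 = 208


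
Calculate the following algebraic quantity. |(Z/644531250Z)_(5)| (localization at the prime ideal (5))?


5-primary part: 644531250=5^10*66
Size=5^10=9765625


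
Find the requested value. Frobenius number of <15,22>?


gcd(15,22)=1 => F=ab-a-b=15*22-15-22=330-37=293


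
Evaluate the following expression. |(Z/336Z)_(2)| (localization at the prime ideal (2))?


2-primary part: 336=2^4*21
Size=2^4=16


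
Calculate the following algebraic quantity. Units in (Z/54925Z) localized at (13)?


Local ring = Z/2197Z.
phi(2197) = 13^2*(13-1) = 2028


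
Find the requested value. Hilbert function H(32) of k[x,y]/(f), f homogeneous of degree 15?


H(t)=d for t>=d-1.
d=15, t=32
H(32)=15


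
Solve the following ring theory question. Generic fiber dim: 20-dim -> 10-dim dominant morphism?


dim(fiber)=dim(X)-dim(Y)=20-10=10


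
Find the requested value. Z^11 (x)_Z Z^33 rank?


rank(M(x)N) = rank(M)*rank(N)
11*33 = 363


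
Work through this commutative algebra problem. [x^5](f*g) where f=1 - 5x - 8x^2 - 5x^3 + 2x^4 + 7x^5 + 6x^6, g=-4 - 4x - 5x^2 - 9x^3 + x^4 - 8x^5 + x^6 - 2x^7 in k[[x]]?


[x^5] = sum a_i*b_j, i+j=5
  1*-8=-8
  -5*1=-5
  -8*-9=72
  -5*-5=25
  2*-4=-8
  7*-4=-28
Sum=48


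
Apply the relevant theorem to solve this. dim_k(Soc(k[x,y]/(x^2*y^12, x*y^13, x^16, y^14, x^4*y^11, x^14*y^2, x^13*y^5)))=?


Socle = ann(m) = span of standard monomials u with x*u, y*u in I (staircase corners).
Minimal generators: x^16, x^14*y^2, x^13*y^5, x^4*y^11, x^2*y^12, x*y^13, y^14
Corners: y^13, xy^12, x^3y^11, x^12y^10, x^13y^4, x^15y
Socle dim=6


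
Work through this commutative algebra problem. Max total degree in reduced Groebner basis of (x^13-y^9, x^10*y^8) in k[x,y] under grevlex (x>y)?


LT(f1)=x^13, LT(f2)=x^10y^8, lcm=x^13y^8
S(f1,f2) = y^8*f1 - x^3*f2 = -y^17
Reduced GB = {f1, f2, y^17}; degrees 13, 18, 17
Max = 18


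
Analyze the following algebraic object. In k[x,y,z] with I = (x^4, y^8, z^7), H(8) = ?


Need i<4, j<8, k<7 with i+j+k=8.
For each i, j ranges over max(0,8-i-6)..min(7,8-i):
  i=0: j in [2,7] -> 6
  i=1: j in [1,7] -> 7
  i=2: j in [0,6] -> 7
  i=3: j in [0,5] -> 6
H(8) = 6+7+7+6 = 26


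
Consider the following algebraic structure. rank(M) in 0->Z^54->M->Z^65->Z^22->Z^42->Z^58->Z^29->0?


Alt sum=0:
(-1)^0*54 + (-1)^1*? + (-1)^2*65 + (-1)^3*22 + (-1)^4*42 + (-1)^5*58 + (-1)^6*29=0
rank(M)=110


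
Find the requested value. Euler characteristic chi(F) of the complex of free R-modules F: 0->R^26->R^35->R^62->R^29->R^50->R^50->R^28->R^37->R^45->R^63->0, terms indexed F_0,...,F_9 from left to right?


chi = sum (-1)^i * rank:
(-1)^0*26=26
(-1)^1*35=-35
(-1)^2*62=62
(-1)^3*29=-29
(-1)^4*50=50
(-1)^5*50=-50
(-1)^6*28=28
(-1)^7*37=-37
(-1)^8*45=45
(-1)^9*63=-63
chi=-3


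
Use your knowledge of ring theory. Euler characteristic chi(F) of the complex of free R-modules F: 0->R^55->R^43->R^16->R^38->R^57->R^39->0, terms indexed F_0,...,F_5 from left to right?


chi = sum (-1)^i * rank:
(-1)^0*55=55
(-1)^1*43=-43
(-1)^2*16=16
(-1)^3*38=-38
(-1)^4*57=57
(-1)^5*39=-39
chi=8


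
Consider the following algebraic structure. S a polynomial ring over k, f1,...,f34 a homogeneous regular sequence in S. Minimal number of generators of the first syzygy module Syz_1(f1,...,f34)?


Regular sequence => Koszul complex is the minimal free resolution.
Syz_1 minimally generated by Koszul relations f_i*e_j - f_j*e_i (i<j): mu(Syz_1) = beta_2 = C(m,2) = m(m-1)/2
m=34
34*33/2 = 561


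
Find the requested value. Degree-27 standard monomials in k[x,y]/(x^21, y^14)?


k[x,y], I = (x^21, y^14), d = 27
Need i < 21 and d-i < 14.
Range: 14 <= i <= 20.
H(27) = 7


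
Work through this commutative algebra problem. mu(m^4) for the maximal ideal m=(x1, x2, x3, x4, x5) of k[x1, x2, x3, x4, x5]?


Graded Nakayama: mu(m^d) = dim_k (m^d/m^(d+1)) = #degree-4 monomials in 5 vars
C(n+d-1,d)=C(8,4)=70


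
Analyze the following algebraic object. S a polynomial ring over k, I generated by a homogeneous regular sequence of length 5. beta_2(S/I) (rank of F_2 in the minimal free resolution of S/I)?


Regular sequence => Koszul complex is the minimal free resolution.
Syz_1 minimally generated by Koszul relations f_i*e_j - f_j*e_i (i<j): mu(Syz_1) = beta_2 = C(m,2) = m(m-1)/2
m=5
5*4/2 = 10


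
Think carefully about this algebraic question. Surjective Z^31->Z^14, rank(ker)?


rank(ker) = 31-14 = 17


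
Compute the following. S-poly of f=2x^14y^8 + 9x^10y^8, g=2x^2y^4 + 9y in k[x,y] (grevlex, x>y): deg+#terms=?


LT(f)=2x^14y^8, LT(g)=2x^2y^4
lcm(LM)=x^14y^8
S(f,g) (scaled by 4 to clear denominators) = 2*f - 2x^12y^4*g = 18x^10y^8 - 18x^12y^5
2 terms, deg 18.
18+2=20


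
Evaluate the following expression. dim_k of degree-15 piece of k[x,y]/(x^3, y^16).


k[x,y], I = (x^3, y^16), d = 15
Need i < 3 and d-i < 16.
Range: 0 <= i <= 2.
H(15) = 3


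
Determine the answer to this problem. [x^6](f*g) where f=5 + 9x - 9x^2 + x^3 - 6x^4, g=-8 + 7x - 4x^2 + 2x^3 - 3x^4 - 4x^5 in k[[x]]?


[x^6] = sum a_i*b_j, i+j=6
  9*-4=-36
  -9*-3=27
  1*2=2
  -6*-4=24
Sum=17


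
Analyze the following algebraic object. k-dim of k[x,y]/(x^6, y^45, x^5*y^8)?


k[x,y]/I, I = (x^6, y^45, x^5*y^8)
Rect: 6x45=270. Corner: (6-5)x(45-8)=37.
dim = 270-37 = 233


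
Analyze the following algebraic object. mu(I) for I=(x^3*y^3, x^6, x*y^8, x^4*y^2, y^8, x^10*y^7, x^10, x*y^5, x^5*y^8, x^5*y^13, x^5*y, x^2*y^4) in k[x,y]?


Remove redundant (divisible by others).
x^10*y^7 redundant.
x*y^8 redundant.
x^10 redundant.
x^5*y^13 redundant.
x^5*y^8 redundant.
Min: x^6, x^5*y, x^4*y^2, x^3*y^3, x^2*y^4, x*y^5, y^8
Count=7


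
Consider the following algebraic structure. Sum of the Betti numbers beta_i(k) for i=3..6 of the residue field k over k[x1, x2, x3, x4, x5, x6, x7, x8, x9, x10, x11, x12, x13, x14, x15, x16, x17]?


Koszul resolution: beta_i(k)=C(n,i), n=17
C(17,3)=680, C(17,4)=2380, C(17,5)=6188, C(17,6)=12376
Sum=21624


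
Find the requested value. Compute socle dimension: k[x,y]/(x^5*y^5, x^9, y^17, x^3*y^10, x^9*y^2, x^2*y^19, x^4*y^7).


Socle = ann(m) = span of standard monomials u with x*u, y*u in I (staircase corners).
Redundant generators: x^2*y^19, x^9*y^2
Minimal generators: x^9, x^5*y^5, x^4*y^7, x^3*y^10, y^17
Corners: x^2y^16, x^3y^9, x^4y^6, x^8y^4
Socle dim=4


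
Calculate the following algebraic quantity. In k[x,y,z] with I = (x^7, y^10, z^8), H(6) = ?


Need i<7, j<10, k<8 with i+j+k=6.
For each i, j ranges over max(0,6-i-7)..min(9,6-i):
  i=0: j in [0,6] -> 7
  i=1: j in [0,5] -> 6
  i=2: j in [0,4] -> 5
  i=3: j in [0,3] -> 4
  i=4: j in [0,2] -> 3
  i=5: j in [0,1] -> 2
  i=6: j in [0,0] -> 1
H(6) = 7+6+5+4+3+2+1 = 28


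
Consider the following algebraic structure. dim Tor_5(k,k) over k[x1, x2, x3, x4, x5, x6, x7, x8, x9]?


Koszul: C(n,i)=C(9,5)=126


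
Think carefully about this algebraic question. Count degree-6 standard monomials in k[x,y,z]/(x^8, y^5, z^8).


Need i<8, j<5, k<8 with i+j+k=6.
For each i, j ranges over max(0,6-i-7)..min(4,6-i):
  i=0: j in [0,4] -> 5
  i=1: j in [0,4] -> 5
  i=2: j in [0,4] -> 5
  i=3: j in [0,3] -> 4
  i=4: j in [0,2] -> 3
  i=5: j in [0,1] -> 2
  i=6: j in [0,0] -> 1
H(6) = 5+5+5+4+3+2+1 = 25


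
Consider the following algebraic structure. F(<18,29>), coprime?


gcd(18,29)=1 => F=ab-a-b=18*29-18-29=522-47=475


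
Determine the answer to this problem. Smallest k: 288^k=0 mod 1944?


288^k mod 1944:
k=1: 288
k=2: 1296
k=3: 0
First zero at k = 3


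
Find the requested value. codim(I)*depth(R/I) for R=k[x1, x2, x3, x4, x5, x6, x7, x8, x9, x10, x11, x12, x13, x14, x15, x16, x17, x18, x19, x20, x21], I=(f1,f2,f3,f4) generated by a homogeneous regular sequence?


codim=4, depth=dim(R/I)=21-4=17
Product=4*17=68


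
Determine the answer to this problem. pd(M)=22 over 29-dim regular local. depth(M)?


pd+depth=depth(R)=29
depth=29-22=7


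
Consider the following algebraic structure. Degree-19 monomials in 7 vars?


C(d+n-1,n-1)=C(25,6)=177100


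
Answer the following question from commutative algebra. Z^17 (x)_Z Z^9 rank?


rank(M(x)N) = rank(M)*rank(N)
17*9 = 153


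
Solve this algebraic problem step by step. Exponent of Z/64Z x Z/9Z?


Exponent = lcm of the cyclic orders; pairwise coprime => product.
2^6*3^2=64*9=576


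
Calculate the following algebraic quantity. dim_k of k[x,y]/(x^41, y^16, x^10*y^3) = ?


k[x,y]/I, I = (x^41, y^16, x^10*y^3)
Rect: 41x16=656. Corner: (41-10)x(16-3)=403.
dim = 656-403 = 253


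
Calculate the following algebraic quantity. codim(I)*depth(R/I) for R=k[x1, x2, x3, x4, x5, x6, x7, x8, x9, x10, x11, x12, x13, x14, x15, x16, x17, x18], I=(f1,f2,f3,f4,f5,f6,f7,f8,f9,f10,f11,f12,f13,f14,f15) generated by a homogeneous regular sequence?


codim=15, depth=dim(R/I)=18-15=3
Product=15*3=45


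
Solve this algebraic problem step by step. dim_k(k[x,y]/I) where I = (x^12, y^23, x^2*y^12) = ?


k[x,y]/I, I = (x^12, y^23, x^2*y^12)
Rect: 12x23=276. Corner: (12-2)x(23-12)=110.
dim = 276-110 = 166


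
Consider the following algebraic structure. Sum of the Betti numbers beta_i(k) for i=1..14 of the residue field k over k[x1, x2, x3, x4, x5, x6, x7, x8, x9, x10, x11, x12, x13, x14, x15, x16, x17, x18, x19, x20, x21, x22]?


Koszul resolution: beta_i(k)=C(n,i), n=22
C(22,1)=22, C(22,2)=231, C(22,3)=1540, C(22,4)=7315, C(22,5)=26334, C(22,6)=74613, C(22,7)=170544, C(22,8)=319770, C(22,9)=497420, C(22,10)=646646, C(22,11)=705432, C(22,12)=646646, C(22,13)=497420, C(22,14)=319770
Sum=3913703


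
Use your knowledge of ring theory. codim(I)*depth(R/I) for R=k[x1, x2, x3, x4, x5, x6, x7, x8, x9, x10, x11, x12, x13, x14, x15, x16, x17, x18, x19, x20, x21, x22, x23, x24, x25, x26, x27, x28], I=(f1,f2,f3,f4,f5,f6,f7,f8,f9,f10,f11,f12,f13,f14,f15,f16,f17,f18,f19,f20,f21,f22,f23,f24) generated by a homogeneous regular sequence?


codim=24, depth=dim(R/I)=28-24=4
Product=24*4=96


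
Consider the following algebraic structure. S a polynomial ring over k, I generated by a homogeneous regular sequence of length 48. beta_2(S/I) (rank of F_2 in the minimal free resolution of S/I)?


Regular sequence => Koszul complex is the minimal free resolution.
Syz_1 minimally generated by Koszul relations f_i*e_j - f_j*e_i (i<j): mu(Syz_1) = beta_2 = C(m,2) = m(m-1)/2
m=48
48*47/2 = 1128


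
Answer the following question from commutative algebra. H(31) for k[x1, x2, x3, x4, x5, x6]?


C(d+n-1,n-1)=C(36,5)=376992


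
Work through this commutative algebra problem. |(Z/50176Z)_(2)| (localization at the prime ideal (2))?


2-primary part: 50176=2^10*49
Size=2^10=1024


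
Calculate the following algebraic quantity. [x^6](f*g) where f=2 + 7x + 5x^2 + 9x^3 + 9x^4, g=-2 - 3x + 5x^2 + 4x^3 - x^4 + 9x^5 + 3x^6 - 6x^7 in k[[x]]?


[x^6] = sum a_i*b_j, i+j=6
  2*3=6
  7*9=63
  5*-1=-5
  9*4=36
  9*5=45
Sum=145


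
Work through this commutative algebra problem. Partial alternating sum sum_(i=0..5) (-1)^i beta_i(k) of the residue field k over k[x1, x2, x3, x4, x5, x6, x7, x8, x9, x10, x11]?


Koszul resolution: beta_i(k)=C(n,i), n=11
sum_(i=0..p) (-1)^i C(n,i) = (-1)^p C(n-1,p)
(-1)^5*C(10,5) = (-1)^5*252 = -252


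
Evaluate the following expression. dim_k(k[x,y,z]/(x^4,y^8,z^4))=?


Basis: x^iy^jz^k, i<4,j<8,k<4
4*8*4=128


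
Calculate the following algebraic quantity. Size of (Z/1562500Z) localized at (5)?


5-primary part: 1562500=5^8*4
Size=5^8=390625


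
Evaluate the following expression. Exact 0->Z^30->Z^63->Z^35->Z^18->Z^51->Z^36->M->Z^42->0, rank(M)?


Alt sum=0:
(-1)^0*30 + (-1)^1*63 + (-1)^2*35 + (-1)^3*18 + (-1)^4*51 + (-1)^5*36 + (-1)^6*? + (-1)^7*42=0
rank(M)=43


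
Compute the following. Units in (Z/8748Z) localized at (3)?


Local ring = Z/2187Z.
phi(2187) = 3^6*(3-1) = 1458


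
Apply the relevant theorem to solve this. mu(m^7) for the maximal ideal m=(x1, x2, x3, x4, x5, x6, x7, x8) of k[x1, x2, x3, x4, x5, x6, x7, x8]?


Graded Nakayama: mu(m^d) = dim_k (m^d/m^(d+1)) = #degree-7 monomials in 8 vars
C(n+d-1,d)=C(14,7)=3432


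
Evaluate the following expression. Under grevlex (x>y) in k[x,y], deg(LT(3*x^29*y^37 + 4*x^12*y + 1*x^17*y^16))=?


LT: 3*x^29*y^37
deg_x=29, deg_y=37
Total=29+37=66


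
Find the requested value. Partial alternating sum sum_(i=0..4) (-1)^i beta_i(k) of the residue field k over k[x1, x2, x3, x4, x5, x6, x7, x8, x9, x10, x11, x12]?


Koszul resolution: beta_i(k)=C(n,i), n=12
sum_(i=0..p) (-1)^i C(n,i) = (-1)^p C(n-1,p)
(-1)^4*C(11,4) = (-1)^4*330 = 330


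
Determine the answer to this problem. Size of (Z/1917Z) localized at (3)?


3-primary part: 1917=3^3*71
Size=3^3=27


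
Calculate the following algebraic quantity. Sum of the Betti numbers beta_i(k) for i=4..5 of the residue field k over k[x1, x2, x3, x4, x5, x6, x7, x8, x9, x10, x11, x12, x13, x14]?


Koszul resolution: beta_i(k)=C(n,i), n=14
C(14,4)=1001, C(14,5)=2002
Sum=3003


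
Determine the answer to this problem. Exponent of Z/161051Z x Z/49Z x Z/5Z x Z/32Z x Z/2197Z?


Exponent = lcm of the cyclic orders; pairwise coprime => product.
11^5*7^2*5^1*2^5*13^3=161051*49*5*32*2197=2774019728480


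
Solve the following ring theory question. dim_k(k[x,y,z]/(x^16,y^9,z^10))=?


Basis: x^iy^jz^k, i<16,j<9,k<10
16*9*10=1440


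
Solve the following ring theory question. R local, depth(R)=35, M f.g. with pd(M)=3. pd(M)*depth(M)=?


pd+depth=35
depth=35-3=32
pd*depth=3*32=96


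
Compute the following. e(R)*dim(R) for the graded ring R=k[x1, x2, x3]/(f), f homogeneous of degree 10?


e(R)=deg(f)=10, dim(R)=3-1=2
e*dim=10*2=20


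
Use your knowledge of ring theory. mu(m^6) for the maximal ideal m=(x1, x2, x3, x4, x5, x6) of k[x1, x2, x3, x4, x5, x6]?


Graded Nakayama: mu(m^d) = dim_k (m^d/m^(d+1)) = #degree-6 monomials in 6 vars
C(n+d-1,d)=C(11,6)=462


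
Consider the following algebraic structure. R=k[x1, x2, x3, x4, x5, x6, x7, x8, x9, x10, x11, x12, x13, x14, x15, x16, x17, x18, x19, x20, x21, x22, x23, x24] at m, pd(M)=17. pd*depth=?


pd+depth=24
depth=24-17=7
pd*depth=17*7=119


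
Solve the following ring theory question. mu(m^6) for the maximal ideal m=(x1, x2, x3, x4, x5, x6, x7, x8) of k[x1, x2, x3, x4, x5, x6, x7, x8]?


Graded Nakayama: mu(m^d) = dim_k (m^d/m^(d+1)) = #degree-6 monomials in 8 vars
C(n+d-1,d)=C(13,6)=1716


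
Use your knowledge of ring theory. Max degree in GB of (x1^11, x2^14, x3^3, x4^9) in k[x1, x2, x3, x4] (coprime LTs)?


Pure powers, coprime LTs => already GB.
Degrees: 11, 14, 3, 9
Max=14


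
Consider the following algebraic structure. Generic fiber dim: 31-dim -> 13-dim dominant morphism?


dim(fiber)=dim(X)-dim(Y)=31-13=18


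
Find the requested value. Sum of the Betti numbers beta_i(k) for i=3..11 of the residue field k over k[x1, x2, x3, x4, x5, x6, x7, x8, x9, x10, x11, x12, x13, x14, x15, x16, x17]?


Koszul resolution: beta_i(k)=C(n,i), n=17
C(17,3)=680, C(17,4)=2380, C(17,5)=6188, C(17,6)=12376, C(17,7)=19448, C(17,8)=24310, C(17,9)=24310, C(17,10)=19448, C(17,11)=12376
Sum=121516


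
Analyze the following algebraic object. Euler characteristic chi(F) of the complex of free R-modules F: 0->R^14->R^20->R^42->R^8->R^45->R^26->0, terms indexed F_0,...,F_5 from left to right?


chi = sum (-1)^i * rank:
(-1)^0*14=14
(-1)^1*20=-20
(-1)^2*42=42
(-1)^3*8=-8
(-1)^4*45=45
(-1)^5*26=-26
chi=47


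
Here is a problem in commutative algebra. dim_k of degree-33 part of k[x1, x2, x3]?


C(d+n-1,n-1)=C(35,2)=595


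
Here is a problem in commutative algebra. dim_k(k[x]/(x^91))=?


Basis: 1,x,...,x^90
dim=91


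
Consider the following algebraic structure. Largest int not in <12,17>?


gcd(12,17)=1 => F=ab-a-b=12*17-12-17=204-29=175


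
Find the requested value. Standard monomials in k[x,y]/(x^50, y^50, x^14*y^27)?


k[x,y]/I, I = (x^50, y^50, x^14*y^27)
Rect: 50x50=2500. Corner: (50-14)x(50-27)=828.
dim = 2500-828 = 1672


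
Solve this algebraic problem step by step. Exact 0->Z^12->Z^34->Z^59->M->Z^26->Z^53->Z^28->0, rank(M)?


Alt sum=0:
(-1)^0*12 + (-1)^1*34 + (-1)^2*59 + (-1)^3*? + (-1)^4*26 + (-1)^5*53 + (-1)^6*28=0
rank(M)=38


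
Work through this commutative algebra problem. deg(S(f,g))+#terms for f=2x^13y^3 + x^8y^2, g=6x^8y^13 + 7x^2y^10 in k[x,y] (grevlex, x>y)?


LT(f)=2x^13y^3, LT(g)=6x^8y^13
lcm(LM)=x^13y^13
S(f,g) (scaled by 12 to clear denominators) = 6y^10*f - 2x^5*g = 6x^8y^12 - 14x^7y^10
2 terms, deg 20.
20+2=22


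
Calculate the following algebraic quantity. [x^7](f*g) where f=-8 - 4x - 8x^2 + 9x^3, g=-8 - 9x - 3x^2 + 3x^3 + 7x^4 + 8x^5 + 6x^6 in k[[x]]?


[x^7] = sum a_i*b_j, i+j=7
  -4*6=-24
  -8*8=-64
  9*7=63
Sum=-25


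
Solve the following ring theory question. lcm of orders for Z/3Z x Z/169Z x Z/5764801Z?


Exponent = lcm of the cyclic orders; pairwise coprime => product.
3^1*13^2*7^8=3*169*5764801=2922754107


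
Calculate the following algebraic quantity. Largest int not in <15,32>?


gcd(15,32)=1 => F=ab-a-b=15*32-15-32=480-47=433


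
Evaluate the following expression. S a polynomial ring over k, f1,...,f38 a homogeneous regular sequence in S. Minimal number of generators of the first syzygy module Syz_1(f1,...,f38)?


Regular sequence => Koszul complex is the minimal free resolution.
Syz_1 minimally generated by Koszul relations f_i*e_j - f_j*e_i (i<j): mu(Syz_1) = beta_2 = C(m,2) = m(m-1)/2
m=38
38*37/2 = 703


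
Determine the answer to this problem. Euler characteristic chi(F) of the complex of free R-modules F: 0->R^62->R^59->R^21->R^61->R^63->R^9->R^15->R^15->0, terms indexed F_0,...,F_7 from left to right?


chi = sum (-1)^i * rank:
(-1)^0*62=62
(-1)^1*59=-59
(-1)^2*21=21
(-1)^3*61=-61
(-1)^4*63=63
(-1)^5*9=-9
(-1)^6*15=15
(-1)^7*15=-15
chi=17


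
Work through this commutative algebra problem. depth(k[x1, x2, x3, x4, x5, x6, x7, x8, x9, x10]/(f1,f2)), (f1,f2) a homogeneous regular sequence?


depth(R)=10
depth(R/I)=10-2=8


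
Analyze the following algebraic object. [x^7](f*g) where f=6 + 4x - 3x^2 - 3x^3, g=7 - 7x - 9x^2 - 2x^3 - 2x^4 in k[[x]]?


[x^7] = sum a_i*b_j, i+j=7
  -3*-2=6
Sum=6


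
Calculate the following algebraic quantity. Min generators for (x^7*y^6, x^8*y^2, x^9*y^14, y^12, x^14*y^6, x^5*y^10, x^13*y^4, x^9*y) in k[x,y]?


Remove redundant (divisible by others).
x^9*y^14 redundant.
x^14*y^6 redundant.
x^13*y^4 redundant.
Min: x^9*y, x^8*y^2, x^7*y^6, x^5*y^10, y^12
Count=5


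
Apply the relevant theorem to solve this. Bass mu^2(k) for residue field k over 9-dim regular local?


C(n,i)=C(9,2)=36


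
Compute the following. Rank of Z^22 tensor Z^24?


rank(M(x)N) = rank(M)*rank(N)
22*24 = 528


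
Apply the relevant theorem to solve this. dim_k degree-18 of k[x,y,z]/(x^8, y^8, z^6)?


Need i<8, j<8, k<6 with i+j+k=18.
For each i, j ranges over max(0,18-i-5)..min(7,18-i):
  i=0: j in [13,7] -> 0
  i=1: j in [12,7] -> 0
  i=2: j in [11,7] -> 0
  i=3: j in [10,7] -> 0
  i=4: j in [9,7] -> 0
  i=5: j in [8,7] -> 0
  i=6: j in [7,7] -> 1
  i=7: j in [6,7] -> 2
H(18) = 0+0+0+0+0+0+1+2 = 3


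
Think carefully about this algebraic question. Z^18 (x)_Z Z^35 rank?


rank(M(x)N) = rank(M)*rank(N)
18*35 = 630


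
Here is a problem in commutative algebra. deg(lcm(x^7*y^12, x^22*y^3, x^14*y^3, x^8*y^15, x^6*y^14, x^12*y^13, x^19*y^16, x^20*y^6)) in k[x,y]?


lcm = componentwise max:
x: max(7,22,14,8,6,12,19,20)=22
y: max(12,3,3,15,14,13,16,6)=16
Total=22+16=38


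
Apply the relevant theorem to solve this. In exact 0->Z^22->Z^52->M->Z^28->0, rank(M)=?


Alt sum=0:
(-1)^0*22 + (-1)^1*52 + (-1)^2*? + (-1)^3*28=0
rank(M)=58


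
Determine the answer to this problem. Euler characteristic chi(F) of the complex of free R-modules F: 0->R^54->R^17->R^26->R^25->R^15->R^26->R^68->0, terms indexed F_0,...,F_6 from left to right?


chi = sum (-1)^i * rank:
(-1)^0*54=54
(-1)^1*17=-17
(-1)^2*26=26
(-1)^3*25=-25
(-1)^4*15=15
(-1)^5*26=-26
(-1)^6*68=68
chi=95


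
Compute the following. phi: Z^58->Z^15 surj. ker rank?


rank(ker) = 58-15 = 43


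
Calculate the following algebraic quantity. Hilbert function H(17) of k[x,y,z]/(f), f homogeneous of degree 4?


C(19,2)-C(15,2)=171-105=66


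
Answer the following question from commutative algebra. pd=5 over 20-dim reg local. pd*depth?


pd+depth=20
depth=20-5=15
pd*depth=5*15=75


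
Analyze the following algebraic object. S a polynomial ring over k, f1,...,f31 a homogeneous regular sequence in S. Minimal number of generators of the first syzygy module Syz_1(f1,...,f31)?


Regular sequence => Koszul complex is the minimal free resolution.
Syz_1 minimally generated by Koszul relations f_i*e_j - f_j*e_i (i<j): mu(Syz_1) = beta_2 = C(m,2) = m(m-1)/2
m=31
31*30/2 = 465


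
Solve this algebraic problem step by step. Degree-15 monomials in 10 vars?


C(d+n-1,n-1)=C(24,9)=1307504


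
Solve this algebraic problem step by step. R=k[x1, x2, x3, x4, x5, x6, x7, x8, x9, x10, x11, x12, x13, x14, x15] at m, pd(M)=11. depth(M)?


pd+depth=depth(R)=15
depth=15-11=4


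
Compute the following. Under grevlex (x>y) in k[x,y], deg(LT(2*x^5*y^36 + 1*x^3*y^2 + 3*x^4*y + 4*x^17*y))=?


LT: 2*x^5*y^36
deg_x=5, deg_y=36
Total=5+36=41


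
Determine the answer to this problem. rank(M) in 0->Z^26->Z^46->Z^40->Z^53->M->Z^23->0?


Alt sum=0:
(-1)^0*26 + (-1)^1*46 + (-1)^2*40 + (-1)^3*53 + (-1)^4*? + (-1)^5*23=0
rank(M)=56


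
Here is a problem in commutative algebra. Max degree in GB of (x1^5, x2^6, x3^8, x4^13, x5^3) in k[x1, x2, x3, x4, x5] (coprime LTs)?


Pure powers, coprime LTs => already GB.
Degrees: 5, 6, 8, 13, 3
Max=13


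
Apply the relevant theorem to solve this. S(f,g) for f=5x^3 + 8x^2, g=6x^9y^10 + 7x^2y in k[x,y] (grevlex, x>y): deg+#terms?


LT(f)=5x^3, LT(g)=6x^9y^10
lcm(LM)=x^9y^10
S(f,g) (scaled by 30 to clear denominators) = 6x^6y^10*f - 5*g = 48x^8y^10 - 35x^2y
2 terms, deg 18.
18+2=20


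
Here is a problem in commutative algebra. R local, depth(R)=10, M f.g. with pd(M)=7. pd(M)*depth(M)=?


pd+depth=10
depth=10-7=3
pd*depth=7*3=21


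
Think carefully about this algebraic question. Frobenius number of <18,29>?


gcd(18,29)=1 => F=ab-a-b=18*29-18-29=522-47=475


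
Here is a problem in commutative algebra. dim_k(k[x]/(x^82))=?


Basis: 1,x,...,x^81
dim=82


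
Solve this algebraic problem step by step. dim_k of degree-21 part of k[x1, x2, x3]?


C(d+n-1,n-1)=C(23,2)=253


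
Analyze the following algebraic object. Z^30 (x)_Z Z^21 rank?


rank(M(x)N) = rank(M)*rank(N)
30*21 = 630


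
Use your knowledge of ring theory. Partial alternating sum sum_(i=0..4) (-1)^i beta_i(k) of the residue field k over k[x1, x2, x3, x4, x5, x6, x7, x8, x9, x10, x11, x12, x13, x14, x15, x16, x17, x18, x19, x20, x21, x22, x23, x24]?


Koszul resolution: beta_i(k)=C(n,i), n=24
sum_(i=0..p) (-1)^i C(n,i) = (-1)^p C(n-1,p)
(-1)^4*C(23,4) = (-1)^4*8855 = 8855


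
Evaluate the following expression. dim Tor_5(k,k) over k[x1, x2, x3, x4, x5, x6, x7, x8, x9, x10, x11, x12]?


Koszul: C(n,i)=C(12,5)=792
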